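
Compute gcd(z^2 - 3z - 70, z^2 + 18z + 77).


Factor each:
  z^2 - 3z - 70 = (z + 7)(z - 10)
  z^2 + 18z + 77 = (z + 7)(z + 11)
Common monic factor: z + 7


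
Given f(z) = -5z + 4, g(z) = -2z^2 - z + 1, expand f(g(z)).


Substitute g(z) into f:
f(g(z)) = -5*(-2z^2 - z + 1) + 4
Expand and combine: 10z^2 + 5z - 1


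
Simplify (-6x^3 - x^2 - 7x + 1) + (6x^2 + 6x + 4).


Align terms by degree and add:
  -6x^3 - x^2 - 7x + 1
+ 6x^2 + 6x + 4
= -6x^3 + 5x^2 - x + 5


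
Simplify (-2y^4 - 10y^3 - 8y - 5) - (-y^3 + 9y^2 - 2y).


Distribute the minus sign:
  (-2y^4 - 10y^3 - 8y - 5)
- (-y^3 + 9y^2 - 2y)
Negate second polynomial: y^3 - 9y^2 + 2y
Add: -2y^4 - 9y^3 - 9y^2 - 6y - 5


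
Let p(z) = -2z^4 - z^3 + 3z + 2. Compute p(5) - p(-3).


p(5) = -1358
p(-3) = -142
p(5) - p(-3) = -1358 + 142 = -1216


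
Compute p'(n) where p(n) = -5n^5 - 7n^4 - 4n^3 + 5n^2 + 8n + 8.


Apply the power rule term by term:
  d/dn(-5n^5) = -25n^4
  d/dn(-7n^4) = -28n^3
  d/dn(-4n^3) = -12n^2
  d/dn(5n^2) = 10n
  d/dn(8n) = 8
  d/dn(8) = 0
p'(n) = -25n^4 - 28n^3 - 12n^2 + 10n + 8


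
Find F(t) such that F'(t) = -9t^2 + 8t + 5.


Reverse power rule on each term:
  ∫ -9t^2 dt = -3t^3
  ∫ 8t dt = 4t^2
  ∫ 5 dt = 5t
F(t) = -3t^3 + 4t^2 + 5t + C


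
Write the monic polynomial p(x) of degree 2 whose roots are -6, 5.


p(x) = (x + 6)(x - 5)
Expand: x^2 + x - 30


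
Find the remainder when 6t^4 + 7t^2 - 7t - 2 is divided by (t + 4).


By the Remainder Theorem, the remainder equals p(-4):
  6*(-4)^4 = 1536
  0*(-4)^3 = 0
  7*(-4)^2 = 112
  -7*(-4)^1 = 28
  constant: -2
Sum: 1536 + 0 + 112 + 28 - 2 = 1674


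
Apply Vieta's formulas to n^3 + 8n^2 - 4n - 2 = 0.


Monic cubic n^3+bn^2+cn+d=0: sum=-b, pairwise sum=c, product=-d.
b=8, c=-4, d=-2
r1+r2+r3 = -8
r1r2+r1r3+r2r3 = -4
r1r2r3 = 2


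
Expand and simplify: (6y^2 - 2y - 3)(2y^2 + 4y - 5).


Distribute each term of the first polynomial:
  (6y^2)(2y^2 + 4y - 5) = 12y^4 + 24y^3 - 30y^2
  (-2y)(2y^2 + 4y - 5) = -4y^3 - 8y^2 + 10y
  (-3)(2y^2 + 4y - 5) = -6y^2 - 12y + 15
Sum: 12y^4 + 20y^3 - 44y^2 - 2y + 15


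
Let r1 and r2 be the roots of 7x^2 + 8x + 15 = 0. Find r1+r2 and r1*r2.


For ax^2+bx+c=0: sum = -b/a, product = c/a.
a=7, b=8, c=15
Sum = -(8)/7 = -8/7
Product = (15)/7 = 15/7


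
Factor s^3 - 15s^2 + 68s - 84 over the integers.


Try integer roots (divisors of -84). s=2: p(2)=0.
Divide out (s - 2): quotient is s^2 - 13s + 42.
Factor the quadratic: (s - 7)(s - 6)
Result: (s - 2)(s - 7)(s - 6)


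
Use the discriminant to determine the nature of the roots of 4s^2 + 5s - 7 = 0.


D = b^2 - 4ac = (5)^2 - 4(4)(-7) = 25 + 112 = 137
Since D > 0: two distinct irrational roots


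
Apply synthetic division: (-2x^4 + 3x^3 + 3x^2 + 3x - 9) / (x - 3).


Synthetic division with c = 3. Coefficients: -2, 3, 3, 3, -9
Bring down -2.
  -2 * 3 = -6; -6 + 3 = -3
  -3 * 3 = -9; -9 + 3 = -6
  -6 * 3 = -18; -18 + 3 = -15
  -15 * 3 = -45; -45 - 9 = -54
Quotient: -2x^3 - 3x^2 - 6x - 15, Remainder: -54


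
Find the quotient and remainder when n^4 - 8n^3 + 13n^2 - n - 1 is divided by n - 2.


(n^4 - 8n^3 + 13n^2 - n - 1) / (n - 2)
Step 1: n^3 * (n - 2) = n^4 - 2n^3; subtract.
Step 2: -6n^2 * (n - 2) = -6n^3 + 12n^2; subtract.
Step 3: n * (n - 2) = n^2 - 2n; subtract.
Step 4: 1 * (n - 2) = n - 2; subtract.
Quotient: n^3 - 6n^2 + n + 1, Remainder: 1


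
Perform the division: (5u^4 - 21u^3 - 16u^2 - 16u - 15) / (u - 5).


(5u^4 - 21u^3 - 16u^2 - 16u - 15) / (u - 5)
Step 1: 5u^3 * (u - 5) = 5u^4 - 25u^3; subtract.
Step 2: 4u^2 * (u - 5) = 4u^3 - 20u^2; subtract.
Step 3: 4u * (u - 5) = 4u^2 - 20u; subtract.
Step 4: 4 * (u - 5) = 4u - 20; subtract.
Quotient: 5u^3 + 4u^2 + 4u + 4, Remainder: 5


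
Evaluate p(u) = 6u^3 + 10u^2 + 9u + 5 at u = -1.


Using direct substitution:
  6 * (-1)^3 = -6
  10 * (-1)^2 = 10
  9 * (-1)^1 = -9
  constant: 5
Sum = -6 + 10 - 9 + 5 = 0


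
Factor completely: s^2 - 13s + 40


Roots satisfy r1 + r2 = -b/a = 13 and r1*r2 = c/a = 40.
So r1 = 8, r2 = 5.
s^2 - 13s + 40 = (s - r1)(s - r2) = (s - 8)(s - 5)


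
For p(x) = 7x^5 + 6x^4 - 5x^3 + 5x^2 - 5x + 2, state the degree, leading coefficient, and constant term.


Highest power of x is 5, with coefficient 7. Constant term is 2.
Degree = 5, leading coefficient = 7, constant term = 2


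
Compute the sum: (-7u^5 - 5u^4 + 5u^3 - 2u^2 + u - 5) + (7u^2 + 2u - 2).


Align terms by degree and add:
  -7u^5 - 5u^4 + 5u^3 - 2u^2 + u - 5
+ 7u^2 + 2u - 2
= -7u^5 - 5u^4 + 5u^3 + 5u^2 + 3u - 7


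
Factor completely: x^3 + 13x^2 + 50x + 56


Try integer roots (divisors of 56). x=-7: p(-7)=0.
Divide out (x + 7): quotient is x^2 + 6x + 8.
Factor the quadratic: (x + 2)(x + 4)
Result: (x + 7)(x + 2)(x + 4)


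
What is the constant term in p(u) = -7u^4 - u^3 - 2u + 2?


Read off the constant term: 2


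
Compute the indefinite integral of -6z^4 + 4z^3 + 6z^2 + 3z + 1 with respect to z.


Reverse power rule on each term:
  ∫ -6z^4 dz = -(6/5)z^5
  ∫ 4z^3 dz = z^4
  ∫ 6z^2 dz = 2z^3
  ∫ 3z dz = (3/2)z^2
  ∫ 1 dz = z
F(z) = -(6/5)z^5 + z^4 + 2z^3 + (3/2)z^2 + z + C


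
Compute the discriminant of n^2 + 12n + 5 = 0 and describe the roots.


D = b^2 - 4ac = (12)^2 - 4(1)(5) = 144 - 20 = 124
Since D > 0: two distinct irrational roots


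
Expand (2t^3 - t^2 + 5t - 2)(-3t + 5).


Distribute each term of the first polynomial:
  (2t^3)(-3t + 5) = -6t^4 + 10t^3
  (-t^2)(-3t + 5) = 3t^3 - 5t^2
  (5t)(-3t + 5) = -15t^2 + 25t
  (-2)(-3t + 5) = 6t - 10
Sum: -6t^4 + 13t^3 - 20t^2 + 31t - 10


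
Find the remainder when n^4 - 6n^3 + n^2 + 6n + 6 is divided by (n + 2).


By the Remainder Theorem, the remainder equals p(-2):
  1*(-2)^4 = 16
  -6*(-2)^3 = 48
  1*(-2)^2 = 4
  6*(-2)^1 = -12
  constant: 6
Sum: 16 + 48 + 4 - 12 + 6 = 62


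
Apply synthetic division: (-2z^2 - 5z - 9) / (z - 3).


Synthetic division with c = 3. Coefficients: -2, -5, -9
Bring down -2.
  -2 * 3 = -6; -6 - 5 = -11
  -11 * 3 = -33; -33 - 9 = -42
Quotient: -2z - 11, Remainder: -42


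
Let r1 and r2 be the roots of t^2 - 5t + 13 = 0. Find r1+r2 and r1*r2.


For at^2+bt+c=0: sum = -b/a, product = c/a.
a=1, b=-5, c=13
Sum = -(-5)/1 = 5
Product = (13)/1 = 13


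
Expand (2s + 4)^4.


Expand (2s + 4)^4 by repeated multiplication:
  (2s + 4)^2 = 4s^2 + 16s + 16
  (2s + 4)^3 = 8s^3 + 48s^2 + 96s + 64
= 16s^4 + 128s^3 + 384s^2 + 512s + 256


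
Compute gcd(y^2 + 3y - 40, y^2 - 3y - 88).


Factor each:
  y^2 + 3y - 40 = (y + 8)(y - 5)
  y^2 - 3y - 88 = (y + 8)(y - 11)
Common monic factor: y + 8


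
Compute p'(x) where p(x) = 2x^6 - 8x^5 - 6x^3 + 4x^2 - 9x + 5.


Apply the power rule term by term:
  d/dx(2x^6) = 12x^5
  d/dx(-8x^5) = -40x^4
  d/dx(-6x^3) = -18x^2
  d/dx(4x^2) = 8x
  d/dx(-9x) = -9
  d/dx(5) = 0
p'(x) = 12x^5 - 40x^4 - 18x^2 + 8x - 9


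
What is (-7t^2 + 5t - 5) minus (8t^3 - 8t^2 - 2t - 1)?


Distribute the minus sign:
  (-7t^2 + 5t - 5)
- (8t^3 - 8t^2 - 2t - 1)
Negate second polynomial: -8t^3 + 8t^2 + 2t + 1
Add: -8t^3 + t^2 + 7t - 4


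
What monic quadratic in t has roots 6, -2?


p(t) = (t - 6)(t + 2)
Expand: t^2 - 4t - 12


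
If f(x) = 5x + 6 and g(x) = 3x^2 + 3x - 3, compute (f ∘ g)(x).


Substitute g(x) into f:
f(g(x)) = 5*(3x^2 + 3x - 3) + 6
Expand and combine: 15x^2 + 15x - 9


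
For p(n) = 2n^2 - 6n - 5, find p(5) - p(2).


p(5) = 15
p(2) = -9
p(5) - p(2) = 15 + 9 = 24


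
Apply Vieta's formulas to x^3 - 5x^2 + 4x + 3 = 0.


Monic cubic x^3+bx^2+cx+d=0: sum=-b, pairwise sum=c, product=-d.
b=-5, c=4, d=3
r1+r2+r3 = 5
r1r2+r1r3+r2r3 = 4
r1r2r3 = -3


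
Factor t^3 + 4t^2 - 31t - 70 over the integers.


Try integer roots (divisors of -70). t=-7: p(-7)=0.
Divide out (t + 7): quotient is t^2 - 3t - 10.
Factor the quadratic: (t - 5)(t + 2)
Result: (t + 7)(t - 5)(t + 2)


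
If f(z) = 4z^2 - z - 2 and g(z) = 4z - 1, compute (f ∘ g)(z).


Substitute g(z) into f:
f(g(z)) = 4*(4z - 1)^2 + (-1)*(4z - 1) + (-2)
(4z - 1)^2 = 16z^2 - 8z + 1
Expand and combine: 64z^2 - 36z + 3


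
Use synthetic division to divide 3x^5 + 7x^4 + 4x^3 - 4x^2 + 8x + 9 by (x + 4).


Synthetic division with c = -4. Coefficients: 3, 7, 4, -4, 8, 9
Bring down 3.
  3 * -4 = -12; -12 + 7 = -5
  -5 * -4 = 20; 20 + 4 = 24
  24 * -4 = -96; -96 - 4 = -100
  -100 * -4 = 400; 400 + 8 = 408
  408 * -4 = -1632; -1632 + 9 = -1623
Quotient: 3x^4 - 5x^3 + 24x^2 - 100x + 408, Remainder: -1623


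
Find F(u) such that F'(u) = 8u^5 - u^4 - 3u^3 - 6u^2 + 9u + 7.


Reverse power rule on each term:
  ∫ 8u^5 du = (4/3)u^6
  ∫ -u^4 du = -(1/5)u^5
  ∫ -3u^3 du = -(3/4)u^4
  ∫ -6u^2 du = -2u^3
  ∫ 9u du = (9/2)u^2
  ∫ 7 du = 7u
F(u) = (4/3)u^6 - (1/5)u^5 - (3/4)u^4 - 2u^3 + (9/2)u^2 + 7u + C


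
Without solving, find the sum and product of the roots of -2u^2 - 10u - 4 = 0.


For au^2+bu+c=0: sum = -b/a, product = c/a.
a=-2, b=-10, c=-4
Sum = -(-10)/-2 = -5
Product = (-4)/-2 = 2


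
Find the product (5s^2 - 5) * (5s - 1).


Distribute each term of the first polynomial:
  (5s^2)(5s - 1) = 25s^3 - 5s^2
  (-5)(5s - 1) = -25s + 5
Sum: 25s^3 - 5s^2 - 25s + 5


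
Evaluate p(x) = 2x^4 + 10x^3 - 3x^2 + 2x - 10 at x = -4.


Using direct substitution:
  2 * (-4)^4 = 512
  10 * (-4)^3 = -640
  -3 * (-4)^2 = -48
  2 * (-4)^1 = -8
  constant: -10
Sum = 512 - 640 - 48 - 8 - 10 = -194


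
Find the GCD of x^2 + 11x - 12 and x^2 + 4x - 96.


Factor each:
  x^2 + 11x - 12 = (x + 12)(x - 1)
  x^2 + 4x - 96 = (x + 12)(x - 8)
Common monic factor: x + 12


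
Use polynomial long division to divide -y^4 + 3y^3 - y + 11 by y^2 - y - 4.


(-y^4 + 3y^3 - y + 11) / (y^2 - y - 4)
Step 1: -y^2 * (y^2 - y - 4) = -y^4 + y^3 + 4y^2; subtract.
Step 2: 2y * (y^2 - y - 4) = 2y^3 - 2y^2 - 8y; subtract.
Step 3: -2 * (y^2 - y - 4) = -2y^2 + 2y + 8; subtract.
Quotient: -y^2 + 2y - 2, Remainder: 5y + 3


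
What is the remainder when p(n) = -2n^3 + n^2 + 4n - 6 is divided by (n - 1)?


By the Remainder Theorem, the remainder equals p(1):
  -2*(1)^3 = -2
  1*(1)^2 = 1
  4*(1)^1 = 4
  constant: -6
Sum: -2 + 1 + 4 - 6 = -3


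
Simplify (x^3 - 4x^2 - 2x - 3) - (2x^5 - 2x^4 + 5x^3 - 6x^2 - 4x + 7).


Distribute the minus sign:
  (x^3 - 4x^2 - 2x - 3)
- (2x^5 - 2x^4 + 5x^3 - 6x^2 - 4x + 7)
Negate second polynomial: -2x^5 + 2x^4 - 5x^3 + 6x^2 + 4x - 7
Add: -2x^5 + 2x^4 - 4x^3 + 2x^2 + 2x - 10


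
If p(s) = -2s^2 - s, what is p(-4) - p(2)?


p(-4) = -28
p(2) = -10
p(-4) - p(2) = -28 + 10 = -18


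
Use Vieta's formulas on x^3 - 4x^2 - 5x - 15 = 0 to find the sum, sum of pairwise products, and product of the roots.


Monic cubic x^3+bx^2+cx+d=0: sum=-b, pairwise sum=c, product=-d.
b=-4, c=-5, d=-15
r1+r2+r3 = 4
r1r2+r1r3+r2r3 = -5
r1r2r3 = 15


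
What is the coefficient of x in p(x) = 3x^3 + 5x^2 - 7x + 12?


Read off the coefficient of x: -7


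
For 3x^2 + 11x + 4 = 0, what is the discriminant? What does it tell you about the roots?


D = b^2 - 4ac = (11)^2 - 4(3)(4) = 121 - 48 = 73
Since D > 0: two distinct irrational roots


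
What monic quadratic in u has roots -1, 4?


p(u) = (u + 1)(u - 4)
Expand: u^2 - 3u - 4


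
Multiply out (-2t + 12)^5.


Expand (-2t + 12)^5 by repeated multiplication:
  (-2t + 12)^2 = 4t^2 - 48t + 144
  (-2t + 12)^3 = -8t^3 + 144t^2 - 864t + 1728
  (-2t + 12)^4 = 16t^4 - 384t^3 + 3456t^2 - 13824t + 20736
= -32t^5 + 960t^4 - 11520t^3 + 69120t^2 - 207360t + 248832


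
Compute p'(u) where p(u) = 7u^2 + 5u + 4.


Apply the power rule term by term:
  d/du(7u^2) = 14u
  d/du(5u) = 5
  d/du(4) = 0
p'(u) = 14u + 5


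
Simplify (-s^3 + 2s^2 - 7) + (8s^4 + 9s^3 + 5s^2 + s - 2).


Align terms by degree and add:
  -s^3 + 2s^2 - 7
+ 8s^4 + 9s^3 + 5s^2 + s - 2
= 8s^4 + 8s^3 + 7s^2 + s - 9


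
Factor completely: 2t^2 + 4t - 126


Roots satisfy r1 + r2 = -b/a = -2 and r1*r2 = c/a = -63.
So r1 = 7, r2 = -9.
2t^2 + 4t - 126 = 2(t - r1)(t - r2) = 2(t - 7)(t + 9)


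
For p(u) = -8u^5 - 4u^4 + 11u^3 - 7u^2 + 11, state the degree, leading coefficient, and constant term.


Highest power of u is 5, with coefficient -8. Constant term is 11.
Degree = 5, leading coefficient = -8, constant term = 11


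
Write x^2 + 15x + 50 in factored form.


Roots satisfy r1 + r2 = -b/a = -15 and r1*r2 = c/a = 50.
So r1 = -5, r2 = -10.
x^2 + 15x + 50 = (x - r1)(x - r2) = (x + 5)(x + 10)


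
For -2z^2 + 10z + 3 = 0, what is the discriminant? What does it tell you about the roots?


D = b^2 - 4ac = (10)^2 - 4(-2)(3) = 100 + 24 = 124
Since D > 0: two distinct irrational roots


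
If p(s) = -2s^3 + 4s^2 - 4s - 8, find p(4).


Using direct substitution:
  -2 * (4)^3 = -128
  4 * (4)^2 = 64
  -4 * (4)^1 = -16
  constant: -8
Sum = -128 + 64 - 16 - 8 = -88


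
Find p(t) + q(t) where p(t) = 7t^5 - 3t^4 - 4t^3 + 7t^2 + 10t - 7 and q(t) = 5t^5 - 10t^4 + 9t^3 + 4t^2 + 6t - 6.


Align terms by degree and add:
  7t^5 - 3t^4 - 4t^3 + 7t^2 + 10t - 7
+ 5t^5 - 10t^4 + 9t^3 + 4t^2 + 6t - 6
= 12t^5 - 13t^4 + 5t^3 + 11t^2 + 16t - 13


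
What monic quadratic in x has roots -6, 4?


p(x) = (x + 6)(x - 4)
Expand: x^2 + 2x - 24


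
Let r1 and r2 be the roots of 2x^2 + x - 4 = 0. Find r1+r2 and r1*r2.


For ax^2+bx+c=0: sum = -b/a, product = c/a.
a=2, b=1, c=-4
Sum = -(1)/2 = -1/2
Product = (-4)/2 = -2


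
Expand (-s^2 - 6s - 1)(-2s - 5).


Distribute each term of the first polynomial:
  (-s^2)(-2s - 5) = 2s^3 + 5s^2
  (-6s)(-2s - 5) = 12s^2 + 30s
  (-1)(-2s - 5) = 2s + 5
Sum: 2s^3 + 17s^2 + 32s + 5


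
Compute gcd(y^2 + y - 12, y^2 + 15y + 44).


Factor each:
  y^2 + y - 12 = (y + 4)(y - 3)
  y^2 + 15y + 44 = (y + 4)(y + 11)
Common monic factor: y + 4


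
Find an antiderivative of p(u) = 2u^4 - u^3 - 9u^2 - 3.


Reverse power rule on each term:
  ∫ 2u^4 du = (2/5)u^5
  ∫ -u^3 du = -(1/4)u^4
  ∫ -9u^2 du = -3u^3
  ∫ -3 du = -3u
F(u) = (2/5)u^5 - (1/4)u^4 - 3u^3 - 3u + C


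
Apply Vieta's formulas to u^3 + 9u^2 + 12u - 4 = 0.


Monic cubic u^3+bu^2+cu+d=0: sum=-b, pairwise sum=c, product=-d.
b=9, c=12, d=-4
r1+r2+r3 = -9
r1r2+r1r3+r2r3 = 12
r1r2r3 = 4


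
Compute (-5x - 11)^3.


Expand (-5x - 11)^3 by repeated multiplication:
  (-5x - 11)^2 = 25x^2 + 110x + 121
= -125x^3 - 825x^2 - 1815x - 1331


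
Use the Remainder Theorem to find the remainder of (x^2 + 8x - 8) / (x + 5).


By the Remainder Theorem, the remainder equals p(-5):
  1*(-5)^2 = 25
  8*(-5)^1 = -40
  constant: -8
Sum: 25 - 40 - 8 = -23


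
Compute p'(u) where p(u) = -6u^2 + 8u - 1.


Apply the power rule term by term:
  d/du(-6u^2) = -12u
  d/du(8u) = 8
  d/du(-1) = 0
p'(u) = -12u + 8


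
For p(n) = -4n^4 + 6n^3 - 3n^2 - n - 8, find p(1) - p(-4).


p(1) = -10
p(-4) = -1460
p(1) - p(-4) = -10 + 1460 = 1450


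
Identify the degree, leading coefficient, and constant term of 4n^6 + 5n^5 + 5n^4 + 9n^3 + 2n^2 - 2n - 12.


Highest power of n is 6, with coefficient 4. Constant term is -12.
Degree = 6, leading coefficient = 4, constant term = -12


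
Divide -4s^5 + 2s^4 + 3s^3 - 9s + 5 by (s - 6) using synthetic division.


Synthetic division with c = 6. Coefficients: -4, 2, 3, 0, -9, 5
Bring down -4.
  -4 * 6 = -24; -24 + 2 = -22
  -22 * 6 = -132; -132 + 3 = -129
  -129 * 6 = -774; -774 + 0 = -774
  -774 * 6 = -4644; -4644 - 9 = -4653
  -4653 * 6 = -27918; -27918 + 5 = -27913
Quotient: -4s^4 - 22s^3 - 129s^2 - 774s - 4653, Remainder: -27913


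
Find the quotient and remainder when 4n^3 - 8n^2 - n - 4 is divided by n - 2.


(4n^3 - 8n^2 - n - 4) / (n - 2)
Step 1: 4n^2 * (n - 2) = 4n^3 - 8n^2; subtract.
Step 2: 0 * (n - 2) = 0; subtract.
Step 3: -1 * (n - 2) = -n + 2; subtract.
Quotient: 4n^2 - 1, Remainder: -6


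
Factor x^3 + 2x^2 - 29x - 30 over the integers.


Try integer roots (divisors of -30). x=-6: p(-6)=0.
Divide out (x + 6): quotient is x^2 - 4x - 5.
Factor the quadratic: (x - 5)(x + 1)
Result: (x + 6)(x - 5)(x + 1)


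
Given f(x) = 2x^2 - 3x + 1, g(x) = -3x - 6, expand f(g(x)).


Substitute g(x) into f:
f(g(x)) = 2*(-3x - 6)^2 + (-3)*(-3x - 6) + 1
(-3x - 6)^2 = 9x^2 + 36x + 36
Expand and combine: 18x^2 + 81x + 91


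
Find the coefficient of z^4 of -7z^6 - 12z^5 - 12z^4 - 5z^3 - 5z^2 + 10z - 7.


Read off the coefficient of z^4: -12


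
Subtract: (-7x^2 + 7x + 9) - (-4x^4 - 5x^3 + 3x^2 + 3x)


Distribute the minus sign:
  (-7x^2 + 7x + 9)
- (-4x^4 - 5x^3 + 3x^2 + 3x)
Negate second polynomial: 4x^4 + 5x^3 - 3x^2 - 3x
Add: 4x^4 + 5x^3 - 10x^2 + 4x + 9


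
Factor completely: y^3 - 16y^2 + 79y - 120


Try integer roots (divisors of -120). y=5: p(5)=0.
Divide out (y - 5): quotient is y^2 - 11y + 24.
Factor the quadratic: (y - 3)(y - 8)
Result: (y - 5)(y - 3)(y - 8)


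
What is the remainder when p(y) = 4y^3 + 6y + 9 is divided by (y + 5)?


By the Remainder Theorem, the remainder equals p(-5):
  4*(-5)^3 = -500
  0*(-5)^2 = 0
  6*(-5)^1 = -30
  constant: 9
Sum: -500 + 0 - 30 + 9 = -521


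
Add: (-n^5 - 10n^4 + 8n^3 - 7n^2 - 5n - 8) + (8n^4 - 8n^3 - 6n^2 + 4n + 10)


Align terms by degree and add:
  -n^5 - 10n^4 + 8n^3 - 7n^2 - 5n - 8
+ 8n^4 - 8n^3 - 6n^2 + 4n + 10
= -n^5 - 2n^4 - 13n^2 - n + 2


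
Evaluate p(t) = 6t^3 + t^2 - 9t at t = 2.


Using direct substitution:
  6 * (2)^3 = 48
  1 * (2)^2 = 4
  -9 * (2)^1 = -18
  constant: 0
Sum = 48 + 4 - 18 + 0 = 34


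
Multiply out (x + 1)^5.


Expand (x + 1)^5 by repeated multiplication:
  (x + 1)^2 = x^2 + 2x + 1
  (x + 1)^3 = x^3 + 3x^2 + 3x + 1
  (x + 1)^4 = x^4 + 4x^3 + 6x^2 + 4x + 1
= x^5 + 5x^4 + 10x^3 + 10x^2 + 5x + 1


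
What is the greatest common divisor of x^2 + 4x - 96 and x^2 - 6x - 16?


Factor each:
  x^2 + 4x - 96 = (x - 8)(x + 12)
  x^2 - 6x - 16 = (x - 8)(x + 2)
Common monic factor: x - 8


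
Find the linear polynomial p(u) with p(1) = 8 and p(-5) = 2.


p(u) = mu + b. Using p(1)=8, p(-5)=2:
m = (8 - 2)/(1 + 5) = 6/6 = 1
b = 8 - m*(1) = 8 - 1 = 7
p(u) = u + 7


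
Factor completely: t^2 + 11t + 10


Roots satisfy r1 + r2 = -b/a = -11 and r1*r2 = c/a = 10.
So r1 = -1, r2 = -10.
t^2 + 11t + 10 = (t - r1)(t - r2) = (t + 1)(t + 10)


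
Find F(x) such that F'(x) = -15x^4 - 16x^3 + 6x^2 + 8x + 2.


Reverse power rule on each term:
  ∫ -15x^4 dx = -3x^5
  ∫ -16x^3 dx = -4x^4
  ∫ 6x^2 dx = 2x^3
  ∫ 8x dx = 4x^2
  ∫ 2 dx = 2x
F(x) = -3x^5 - 4x^4 + 2x^3 + 4x^2 + 2x + C


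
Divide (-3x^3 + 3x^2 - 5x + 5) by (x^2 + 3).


(-3x^3 + 3x^2 - 5x + 5) / (x^2 + 3)
Step 1: -3x * (x^2 + 3) = -3x^3 - 9x; subtract.
Step 2: 3 * (x^2 + 3) = 3x^2 + 9; subtract.
Quotient: -3x + 3, Remainder: 4x - 4


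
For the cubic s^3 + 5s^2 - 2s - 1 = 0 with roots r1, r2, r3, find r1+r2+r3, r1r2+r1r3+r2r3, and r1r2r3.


Monic cubic s^3+bs^2+cs+d=0: sum=-b, pairwise sum=c, product=-d.
b=5, c=-2, d=-1
r1+r2+r3 = -5
r1r2+r1r3+r2r3 = -2
r1r2r3 = 1


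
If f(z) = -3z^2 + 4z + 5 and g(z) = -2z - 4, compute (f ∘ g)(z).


Substitute g(z) into f:
f(g(z)) = -3*(-2z - 4)^2 + 4*(-2z - 4) + 5
(-2z - 4)^2 = 4z^2 + 16z + 16
Expand and combine: -12z^2 - 56z - 59


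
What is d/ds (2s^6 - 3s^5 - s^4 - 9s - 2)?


Apply the power rule term by term:
  d/ds(2s^6) = 12s^5
  d/ds(-3s^5) = -15s^4
  d/ds(-s^4) = -4s^3
  d/ds(-9s) = -9
  d/ds(-2) = 0
p'(s) = 12s^5 - 15s^4 - 4s^3 - 9


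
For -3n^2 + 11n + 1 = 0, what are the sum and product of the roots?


For an^2+bn+c=0: sum = -b/a, product = c/a.
a=-3, b=11, c=1
Sum = -(11)/-3 = 11/3
Product = (1)/-3 = -1/3


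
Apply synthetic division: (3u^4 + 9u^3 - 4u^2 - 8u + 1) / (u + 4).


Synthetic division with c = -4. Coefficients: 3, 9, -4, -8, 1
Bring down 3.
  3 * -4 = -12; -12 + 9 = -3
  -3 * -4 = 12; 12 - 4 = 8
  8 * -4 = -32; -32 - 8 = -40
  -40 * -4 = 160; 160 + 1 = 161
Quotient: 3u^3 - 3u^2 + 8u - 40, Remainder: 161


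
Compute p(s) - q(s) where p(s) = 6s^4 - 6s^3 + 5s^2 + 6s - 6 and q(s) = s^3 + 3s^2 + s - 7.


Distribute the minus sign:
  (6s^4 - 6s^3 + 5s^2 + 6s - 6)
- (s^3 + 3s^2 + s - 7)
Negate second polynomial: -s^3 - 3s^2 - s + 7
Add: 6s^4 - 7s^3 + 2s^2 + 5s + 1


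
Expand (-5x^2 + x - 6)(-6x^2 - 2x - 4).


Distribute each term of the first polynomial:
  (-5x^2)(-6x^2 - 2x - 4) = 30x^4 + 10x^3 + 20x^2
  (x)(-6x^2 - 2x - 4) = -6x^3 - 2x^2 - 4x
  (-6)(-6x^2 - 2x - 4) = 36x^2 + 12x + 24
Sum: 30x^4 + 4x^3 + 54x^2 + 8x + 24


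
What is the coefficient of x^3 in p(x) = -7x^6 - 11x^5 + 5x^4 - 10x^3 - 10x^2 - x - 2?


Read off the coefficient of x^3: -10


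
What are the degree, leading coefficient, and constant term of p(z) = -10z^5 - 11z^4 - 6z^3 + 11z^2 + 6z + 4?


Highest power of z is 5, with coefficient -10. Constant term is 4.
Degree = 5, leading coefficient = -10, constant term = 4


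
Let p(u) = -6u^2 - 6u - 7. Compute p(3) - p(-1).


p(3) = -79
p(-1) = -7
p(3) - p(-1) = -79 + 7 = -72


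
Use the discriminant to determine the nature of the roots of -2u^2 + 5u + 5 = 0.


D = b^2 - 4ac = (5)^2 - 4(-2)(5) = 25 + 40 = 65
Since D > 0: two distinct irrational roots


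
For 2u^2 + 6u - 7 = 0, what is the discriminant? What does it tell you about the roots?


D = b^2 - 4ac = (6)^2 - 4(2)(-7) = 36 + 56 = 92
Since D > 0: two distinct irrational roots


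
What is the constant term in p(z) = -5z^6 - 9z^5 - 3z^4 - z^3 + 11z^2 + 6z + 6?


Read off the constant term: 6


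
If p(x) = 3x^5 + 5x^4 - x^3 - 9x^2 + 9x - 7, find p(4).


Using direct substitution:
  3 * (4)^5 = 3072
  5 * (4)^4 = 1280
  -1 * (4)^3 = -64
  -9 * (4)^2 = -144
  9 * (4)^1 = 36
  constant: -7
Sum = 3072 + 1280 - 64 - 144 + 36 - 7 = 4173


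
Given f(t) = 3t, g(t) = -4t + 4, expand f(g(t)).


Substitute g(t) into f:
f(g(t)) = 3*(-4t + 4)
Expand and combine: -12t + 12


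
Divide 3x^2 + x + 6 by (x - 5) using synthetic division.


Synthetic division with c = 5. Coefficients: 3, 1, 6
Bring down 3.
  3 * 5 = 15; 15 + 1 = 16
  16 * 5 = 80; 80 + 6 = 86
Quotient: 3x + 16, Remainder: 86


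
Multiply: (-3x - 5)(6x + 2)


Distribute each term of the first polynomial:
  (-3x)(6x + 2) = -18x^2 - 6x
  (-5)(6x + 2) = -30x - 10
Sum: -18x^2 - 36x - 10


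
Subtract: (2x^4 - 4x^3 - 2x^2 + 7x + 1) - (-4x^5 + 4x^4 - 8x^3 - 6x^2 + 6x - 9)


Distribute the minus sign:
  (2x^4 - 4x^3 - 2x^2 + 7x + 1)
- (-4x^5 + 4x^4 - 8x^3 - 6x^2 + 6x - 9)
Negate second polynomial: 4x^5 - 4x^4 + 8x^3 + 6x^2 - 6x + 9
Add: 4x^5 - 2x^4 + 4x^3 + 4x^2 + x + 10


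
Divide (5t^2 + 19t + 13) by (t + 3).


(5t^2 + 19t + 13) / (t + 3)
Step 1: 5t * (t + 3) = 5t^2 + 15t; subtract.
Step 2: 4 * (t + 3) = 4t + 12; subtract.
Quotient: 5t + 4, Remainder: 1


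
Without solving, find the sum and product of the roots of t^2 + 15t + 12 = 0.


For at^2+bt+c=0: sum = -b/a, product = c/a.
a=1, b=15, c=12
Sum = -(15)/1 = -15
Product = (12)/1 = 12


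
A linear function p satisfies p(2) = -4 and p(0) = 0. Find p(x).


p(x) = mx + b. Using p(2)=-4, p(0)=0:
m = (-4)/(2) = -4/2 = -2
b = -4 - m*(2) = -4 + 4 = 0
p(x) = -2x


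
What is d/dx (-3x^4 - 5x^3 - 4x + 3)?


Apply the power rule term by term:
  d/dx(-3x^4) = -12x^3
  d/dx(-5x^3) = -15x^2
  d/dx(-4x) = -4
  d/dx(3) = 0
p'(x) = -12x^3 - 15x^2 - 4


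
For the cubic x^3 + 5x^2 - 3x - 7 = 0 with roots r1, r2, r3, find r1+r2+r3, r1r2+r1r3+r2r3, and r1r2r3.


Monic cubic x^3+bx^2+cx+d=0: sum=-b, pairwise sum=c, product=-d.
b=5, c=-3, d=-7
r1+r2+r3 = -5
r1r2+r1r3+r2r3 = -3
r1r2r3 = 7


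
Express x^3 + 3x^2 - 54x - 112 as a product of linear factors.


Try integer roots (divisors of -112). x=7: p(7)=0.
Divide out (x - 7): quotient is x^2 + 10x + 16.
Factor the quadratic: (x + 2)(x + 8)
Result: (x - 7)(x + 2)(x + 8)


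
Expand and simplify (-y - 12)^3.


Expand (-y - 12)^3 by repeated multiplication:
  (-y - 12)^2 = y^2 + 24y + 144
= -y^3 - 36y^2 - 432y - 1728


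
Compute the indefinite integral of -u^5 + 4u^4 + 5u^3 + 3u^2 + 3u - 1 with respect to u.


Reverse power rule on each term:
  ∫ -u^5 du = -(1/6)u^6
  ∫ 4u^4 du = (4/5)u^5
  ∫ 5u^3 du = (5/4)u^4
  ∫ 3u^2 du = u^3
  ∫ 3u du = (3/2)u^2
  ∫ -1 du = -u
F(u) = -(1/6)u^6 + (4/5)u^5 + (5/4)u^4 + u^3 + (3/2)u^2 - u + C


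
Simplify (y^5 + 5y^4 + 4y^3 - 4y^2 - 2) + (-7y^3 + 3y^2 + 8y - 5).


Align terms by degree and add:
  y^5 + 5y^4 + 4y^3 - 4y^2 - 2
  -7y^3 + 3y^2 + 8y - 5
= y^5 + 5y^4 - 3y^3 - y^2 + 8y - 7


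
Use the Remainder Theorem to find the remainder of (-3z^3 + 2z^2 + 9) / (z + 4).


By the Remainder Theorem, the remainder equals p(-4):
  -3*(-4)^3 = 192
  2*(-4)^2 = 32
  0*(-4)^1 = 0
  constant: 9
Sum: 192 + 32 + 0 + 9 = 233


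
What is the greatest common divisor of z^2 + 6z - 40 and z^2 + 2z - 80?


Factor each:
  z^2 + 6z - 40 = (z + 10)(z - 4)
  z^2 + 2z - 80 = (z + 10)(z - 8)
Common monic factor: z + 10


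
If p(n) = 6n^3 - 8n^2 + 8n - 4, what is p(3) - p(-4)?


p(3) = 110
p(-4) = -548
p(3) - p(-4) = 110 + 548 = 658


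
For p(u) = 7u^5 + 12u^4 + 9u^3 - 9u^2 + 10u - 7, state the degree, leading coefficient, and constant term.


Highest power of u is 5, with coefficient 7. Constant term is -7.
Degree = 5, leading coefficient = 7, constant term = -7


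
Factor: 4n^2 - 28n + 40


Roots satisfy r1 + r2 = -b/a = 7 and r1*r2 = c/a = 10.
So r1 = 2, r2 = 5.
4n^2 - 28n + 40 = 4(n - r1)(n - r2) = 4(n - 2)(n - 5)


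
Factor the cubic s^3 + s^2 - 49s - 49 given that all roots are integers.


Try integer roots (divisors of -49). s=-7: p(-7)=0.
Divide out (s + 7): quotient is s^2 - 6s - 7.
Factor the quadratic: (s + 1)(s - 7)
Result: (s + 7)(s + 1)(s - 7)


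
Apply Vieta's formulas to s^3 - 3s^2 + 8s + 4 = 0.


Monic cubic s^3+bs^2+cs+d=0: sum=-b, pairwise sum=c, product=-d.
b=-3, c=8, d=4
r1+r2+r3 = 3
r1r2+r1r3+r2r3 = 8
r1r2r3 = -4


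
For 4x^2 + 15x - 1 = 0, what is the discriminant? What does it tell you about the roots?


D = b^2 - 4ac = (15)^2 - 4(4)(-1) = 225 + 16 = 241
Since D > 0: two distinct irrational roots


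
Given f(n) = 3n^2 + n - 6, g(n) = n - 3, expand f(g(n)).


Substitute g(n) into f:
f(g(n)) = 3*(n - 3)^2 + 1*(n - 3) + (-6)
(n - 3)^2 = n^2 - 6n + 9
Expand and combine: 3n^2 - 17n + 18


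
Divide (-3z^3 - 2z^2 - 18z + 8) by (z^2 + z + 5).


(-3z^3 - 2z^2 - 18z + 8) / (z^2 + z + 5)
Step 1: -3z * (z^2 + z + 5) = -3z^3 - 3z^2 - 15z; subtract.
Step 2: 1 * (z^2 + z + 5) = z^2 + z + 5; subtract.
Quotient: -3z + 1, Remainder: -4z + 3


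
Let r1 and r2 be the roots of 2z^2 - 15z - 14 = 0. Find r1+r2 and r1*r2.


For az^2+bz+c=0: sum = -b/a, product = c/a.
a=2, b=-15, c=-14
Sum = -(-15)/2 = 15/2
Product = (-14)/2 = -7


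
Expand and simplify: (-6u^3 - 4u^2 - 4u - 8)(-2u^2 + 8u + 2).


Distribute each term of the first polynomial:
  (-6u^3)(-2u^2 + 8u + 2) = 12u^5 - 48u^4 - 12u^3
  (-4u^2)(-2u^2 + 8u + 2) = 8u^4 - 32u^3 - 8u^2
  (-4u)(-2u^2 + 8u + 2) = 8u^3 - 32u^2 - 8u
  (-8)(-2u^2 + 8u + 2) = 16u^2 - 64u - 16
Sum: 12u^5 - 40u^4 - 36u^3 - 24u^2 - 72u - 16


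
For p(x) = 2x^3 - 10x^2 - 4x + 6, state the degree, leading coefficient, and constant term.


Highest power of x is 3, with coefficient 2. Constant term is 6.
Degree = 3, leading coefficient = 2, constant term = 6


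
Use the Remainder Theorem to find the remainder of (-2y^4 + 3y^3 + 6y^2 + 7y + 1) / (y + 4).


By the Remainder Theorem, the remainder equals p(-4):
  -2*(-4)^4 = -512
  3*(-4)^3 = -192
  6*(-4)^2 = 96
  7*(-4)^1 = -28
  constant: 1
Sum: -512 - 192 + 96 - 28 + 1 = -635


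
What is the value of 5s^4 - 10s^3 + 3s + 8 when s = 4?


Using direct substitution:
  5 * (4)^4 = 1280
  -10 * (4)^3 = -640
  0 * (4)^2 = 0
  3 * (4)^1 = 12
  constant: 8
Sum = 1280 - 640 + 0 + 12 + 8 = 660


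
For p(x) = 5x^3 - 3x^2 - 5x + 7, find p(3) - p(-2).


p(3) = 100
p(-2) = -35
p(3) - p(-2) = 100 + 35 = 135


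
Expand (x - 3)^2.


Expand (x - 3)^2 by repeated multiplication:
= x^2 - 6x + 9


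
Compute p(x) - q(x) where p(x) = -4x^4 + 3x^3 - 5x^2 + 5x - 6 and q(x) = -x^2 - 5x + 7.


Distribute the minus sign:
  (-4x^4 + 3x^3 - 5x^2 + 5x - 6)
- (-x^2 - 5x + 7)
Negate second polynomial: x^2 + 5x - 7
Add: -4x^4 + 3x^3 - 4x^2 + 10x - 13


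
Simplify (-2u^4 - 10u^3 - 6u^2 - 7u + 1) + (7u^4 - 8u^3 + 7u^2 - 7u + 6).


Align terms by degree and add:
  -2u^4 - 10u^3 - 6u^2 - 7u + 1
+ 7u^4 - 8u^3 + 7u^2 - 7u + 6
= 5u^4 - 18u^3 + u^2 - 14u + 7


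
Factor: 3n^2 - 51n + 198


Roots satisfy r1 + r2 = -b/a = 17 and r1*r2 = c/a = 66.
So r1 = 6, r2 = 11.
3n^2 - 51n + 198 = 3(n - r1)(n - r2) = 3(n - 6)(n - 11)


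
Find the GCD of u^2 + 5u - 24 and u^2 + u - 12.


Factor each:
  u^2 + 5u - 24 = (u - 3)(u + 8)
  u^2 + u - 12 = (u - 3)(u + 4)
Common monic factor: u - 3


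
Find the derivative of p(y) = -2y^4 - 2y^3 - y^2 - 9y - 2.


Apply the power rule term by term:
  d/dy(-2y^4) = -8y^3
  d/dy(-2y^3) = -6y^2
  d/dy(-y^2) = -2y
  d/dy(-9y) = -9
  d/dy(-2) = 0
p'(y) = -8y^3 - 6y^2 - 2y - 9


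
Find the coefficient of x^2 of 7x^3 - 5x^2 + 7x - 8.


Read off the coefficient of x^2: -5


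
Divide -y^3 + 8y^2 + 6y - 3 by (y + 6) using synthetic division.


Synthetic division with c = -6. Coefficients: -1, 8, 6, -3
Bring down -1.
  -1 * -6 = 6; 6 + 8 = 14
  14 * -6 = -84; -84 + 6 = -78
  -78 * -6 = 468; 468 - 3 = 465
Quotient: -y^2 + 14y - 78, Remainder: 465


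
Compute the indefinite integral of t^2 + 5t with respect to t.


Reverse power rule on each term:
  ∫ t^2 dt = (1/3)t^3
  ∫ 5t dt = (5/2)t^2
F(t) = (1/3)t^3 + (5/2)t^2 + C


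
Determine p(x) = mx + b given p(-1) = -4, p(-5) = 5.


p(x) = mx + b. Using p(-1)=-4, p(-5)=5:
m = (-4 - 5)/(-1 + 5) = -9/4 = -9/4
b = -4 - m*(-1) = -4 - 9/4 = -25/4
p(x) = -(9/4)x - (25/4)


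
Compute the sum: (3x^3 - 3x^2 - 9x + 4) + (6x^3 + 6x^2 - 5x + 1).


Align terms by degree and add:
  3x^3 - 3x^2 - 9x + 4
+ 6x^3 + 6x^2 - 5x + 1
= 9x^3 + 3x^2 - 14x + 5


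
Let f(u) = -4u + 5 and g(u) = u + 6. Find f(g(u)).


Substitute g(u) into f:
f(g(u)) = -4*(u + 6) + 5
Expand and combine: -4u - 19


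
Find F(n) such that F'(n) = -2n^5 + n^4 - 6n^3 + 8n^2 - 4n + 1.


Reverse power rule on each term:
  ∫ -2n^5 dn = -(1/3)n^6
  ∫ n^4 dn = (1/5)n^5
  ∫ -6n^3 dn = -(3/2)n^4
  ∫ 8n^2 dn = (8/3)n^3
  ∫ -4n dn = -2n^2
  ∫ 1 dn = n
F(n) = -(1/3)n^6 + (1/5)n^5 - (3/2)n^4 + (8/3)n^3 - 2n^2 + n + C


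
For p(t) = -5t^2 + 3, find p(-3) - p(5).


p(-3) = -42
p(5) = -122
p(-3) - p(5) = -42 + 122 = 80


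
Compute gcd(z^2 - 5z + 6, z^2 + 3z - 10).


Factor each:
  z^2 - 5z + 6 = (z - 2)(z - 3)
  z^2 + 3z - 10 = (z - 2)(z + 5)
Common monic factor: z - 2


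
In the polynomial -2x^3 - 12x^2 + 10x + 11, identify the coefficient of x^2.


Read off the coefficient of x^2: -12


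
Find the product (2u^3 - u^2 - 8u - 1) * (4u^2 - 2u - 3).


Distribute each term of the first polynomial:
  (2u^3)(4u^2 - 2u - 3) = 8u^5 - 4u^4 - 6u^3
  (-u^2)(4u^2 - 2u - 3) = -4u^4 + 2u^3 + 3u^2
  (-8u)(4u^2 - 2u - 3) = -32u^3 + 16u^2 + 24u
  (-1)(4u^2 - 2u - 3) = -4u^2 + 2u + 3
Sum: 8u^5 - 8u^4 - 36u^3 + 15u^2 + 26u + 3


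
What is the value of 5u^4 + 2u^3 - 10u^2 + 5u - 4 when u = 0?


Using direct substitution:
  5 * (0)^4 = 0
  2 * (0)^3 = 0
  -10 * (0)^2 = 0
  5 * (0)^1 = 0
  constant: -4
Sum = 0 + 0 + 0 + 0 - 4 = -4


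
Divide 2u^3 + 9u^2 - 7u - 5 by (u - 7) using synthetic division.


Synthetic division with c = 7. Coefficients: 2, 9, -7, -5
Bring down 2.
  2 * 7 = 14; 14 + 9 = 23
  23 * 7 = 161; 161 - 7 = 154
  154 * 7 = 1078; 1078 - 5 = 1073
Quotient: 2u^2 + 23u + 154, Remainder: 1073


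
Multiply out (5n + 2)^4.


Expand (5n + 2)^4 by repeated multiplication:
  (5n + 2)^2 = 25n^2 + 20n + 4
  (5n + 2)^3 = 125n^3 + 150n^2 + 60n + 8
= 625n^4 + 1000n^3 + 600n^2 + 160n + 16


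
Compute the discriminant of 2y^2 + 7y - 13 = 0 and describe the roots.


D = b^2 - 4ac = (7)^2 - 4(2)(-13) = 49 + 104 = 153
Since D > 0: two distinct irrational roots


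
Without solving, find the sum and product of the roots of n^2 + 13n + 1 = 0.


For an^2+bn+c=0: sum = -b/a, product = c/a.
a=1, b=13, c=1
Sum = -(13)/1 = -13
Product = (1)/1 = 1


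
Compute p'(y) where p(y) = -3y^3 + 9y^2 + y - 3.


Apply the power rule term by term:
  d/dy(-3y^3) = -9y^2
  d/dy(9y^2) = 18y
  d/dy(y) = 1
  d/dy(-3) = 0
p'(y) = -9y^2 + 18y + 1


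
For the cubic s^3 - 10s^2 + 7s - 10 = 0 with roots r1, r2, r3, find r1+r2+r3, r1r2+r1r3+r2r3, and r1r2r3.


Monic cubic s^3+bs^2+cs+d=0: sum=-b, pairwise sum=c, product=-d.
b=-10, c=7, d=-10
r1+r2+r3 = 10
r1r2+r1r3+r2r3 = 7
r1r2r3 = 10


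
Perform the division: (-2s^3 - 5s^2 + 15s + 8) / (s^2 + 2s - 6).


(-2s^3 - 5s^2 + 15s + 8) / (s^2 + 2s - 6)
Step 1: -2s * (s^2 + 2s - 6) = -2s^3 - 4s^2 + 12s; subtract.
Step 2: -1 * (s^2 + 2s - 6) = -s^2 - 2s + 6; subtract.
Quotient: -2s - 1, Remainder: 5s + 2


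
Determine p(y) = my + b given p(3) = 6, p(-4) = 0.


p(y) = my + b. Using p(3)=6, p(-4)=0:
m = (6)/(3 + 4) = 6/7 = 6/7
b = 6 - m*(3) = 6 - 18/7 = 24/7
p(y) = (6/7)y + (24/7)


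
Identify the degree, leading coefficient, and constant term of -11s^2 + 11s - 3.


Highest power of s is 2, with coefficient -11. Constant term is -3.
Degree = 2, leading coefficient = -11, constant term = -3


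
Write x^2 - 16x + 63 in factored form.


Roots satisfy r1 + r2 = -b/a = 16 and r1*r2 = c/a = 63.
So r1 = 7, r2 = 9.
x^2 - 16x + 63 = (x - r1)(x - r2) = (x - 7)(x - 9)


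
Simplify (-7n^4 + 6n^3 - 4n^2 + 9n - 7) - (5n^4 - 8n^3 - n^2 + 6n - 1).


Distribute the minus sign:
  (-7n^4 + 6n^3 - 4n^2 + 9n - 7)
- (5n^4 - 8n^3 - n^2 + 6n - 1)
Negate second polynomial: -5n^4 + 8n^3 + n^2 - 6n + 1
Add: -12n^4 + 14n^3 - 3n^2 + 3n - 6


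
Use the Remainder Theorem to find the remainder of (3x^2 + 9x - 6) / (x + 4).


By the Remainder Theorem, the remainder equals p(-4):
  3*(-4)^2 = 48
  9*(-4)^1 = -36
  constant: -6
Sum: 48 - 36 - 6 = 6


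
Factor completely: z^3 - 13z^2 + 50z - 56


Try integer roots (divisors of -56). z=7: p(7)=0.
Divide out (z - 7): quotient is z^2 - 6z + 8.
Factor the quadratic: (z - 4)(z - 2)
Result: (z - 7)(z - 4)(z - 2)


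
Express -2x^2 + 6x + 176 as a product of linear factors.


Roots satisfy r1 + r2 = -b/a = 3 and r1*r2 = c/a = -88.
So r1 = -8, r2 = 11.
-2x^2 + 6x + 176 = -2(x - r1)(x - r2) = -2(x + 8)(x - 11)


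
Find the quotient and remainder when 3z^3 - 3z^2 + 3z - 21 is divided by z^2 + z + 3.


(3z^3 - 3z^2 + 3z - 21) / (z^2 + z + 3)
Step 1: 3z * (z^2 + z + 3) = 3z^3 + 3z^2 + 9z; subtract.
Step 2: -6 * (z^2 + z + 3) = -6z^2 - 6z - 18; subtract.
Quotient: 3z - 6, Remainder: -3


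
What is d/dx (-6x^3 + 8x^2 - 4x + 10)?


Apply the power rule term by term:
  d/dx(-6x^3) = -18x^2
  d/dx(8x^2) = 16x
  d/dx(-4x) = -4
  d/dx(10) = 0
p'(x) = -18x^2 + 16x - 4


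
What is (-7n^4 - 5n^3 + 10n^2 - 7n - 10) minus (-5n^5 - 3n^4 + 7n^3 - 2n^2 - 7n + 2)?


Distribute the minus sign:
  (-7n^4 - 5n^3 + 10n^2 - 7n - 10)
- (-5n^5 - 3n^4 + 7n^3 - 2n^2 - 7n + 2)
Negate second polynomial: 5n^5 + 3n^4 - 7n^3 + 2n^2 + 7n - 2
Add: 5n^5 - 4n^4 - 12n^3 + 12n^2 - 12


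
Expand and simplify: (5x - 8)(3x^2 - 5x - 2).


Distribute each term of the first polynomial:
  (5x)(3x^2 - 5x - 2) = 15x^3 - 25x^2 - 10x
  (-8)(3x^2 - 5x - 2) = -24x^2 + 40x + 16
Sum: 15x^3 - 49x^2 + 30x + 16


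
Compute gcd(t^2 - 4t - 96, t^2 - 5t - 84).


Factor each:
  t^2 - 4t - 96 = (t - 12)(t + 8)
  t^2 - 5t - 84 = (t - 12)(t + 7)
Common monic factor: t - 12


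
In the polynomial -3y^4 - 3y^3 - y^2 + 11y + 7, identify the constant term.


Read off the constant term: 7


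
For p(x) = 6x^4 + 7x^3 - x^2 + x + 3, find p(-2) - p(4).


p(-2) = 37
p(4) = 1975
p(-2) - p(4) = 37 - 1975 = -1938


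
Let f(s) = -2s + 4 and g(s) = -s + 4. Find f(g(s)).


Substitute g(s) into f:
f(g(s)) = -2*(-s + 4) + 4
Expand and combine: 2s - 4


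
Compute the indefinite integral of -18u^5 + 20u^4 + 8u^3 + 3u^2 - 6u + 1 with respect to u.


Reverse power rule on each term:
  ∫ -18u^5 du = -3u^6
  ∫ 20u^4 du = 4u^5
  ∫ 8u^3 du = 2u^4
  ∫ 3u^2 du = u^3
  ∫ -6u du = -3u^2
  ∫ 1 du = u
F(u) = -3u^6 + 4u^5 + 2u^4 + u^3 - 3u^2 + u + C


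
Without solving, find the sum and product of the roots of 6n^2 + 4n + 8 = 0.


For an^2+bn+c=0: sum = -b/a, product = c/a.
a=6, b=4, c=8
Sum = -(4)/6 = -2/3
Product = (8)/6 = 4/3


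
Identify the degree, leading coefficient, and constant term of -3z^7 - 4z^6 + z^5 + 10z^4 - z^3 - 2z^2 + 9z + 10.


Highest power of z is 7, with coefficient -3. Constant term is 10.
Degree = 7, leading coefficient = -3, constant term = 10


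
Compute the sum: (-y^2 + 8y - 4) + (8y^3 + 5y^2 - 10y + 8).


Align terms by degree and add:
  -y^2 + 8y - 4
+ 8y^3 + 5y^2 - 10y + 8
= 8y^3 + 4y^2 - 2y + 4


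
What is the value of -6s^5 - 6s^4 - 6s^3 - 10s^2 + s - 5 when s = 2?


Using direct substitution:
  -6 * (2)^5 = -192
  -6 * (2)^4 = -96
  -6 * (2)^3 = -48
  -10 * (2)^2 = -40
  1 * (2)^1 = 2
  constant: -5
Sum = -192 - 96 - 48 - 40 + 2 - 5 = -379


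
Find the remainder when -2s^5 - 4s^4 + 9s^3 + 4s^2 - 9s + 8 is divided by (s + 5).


By the Remainder Theorem, the remainder equals p(-5):
  -2*(-5)^5 = 6250
  -4*(-5)^4 = -2500
  9*(-5)^3 = -1125
  4*(-5)^2 = 100
  -9*(-5)^1 = 45
  constant: 8
Sum: 6250 - 2500 - 1125 + 100 + 45 + 8 = 2778


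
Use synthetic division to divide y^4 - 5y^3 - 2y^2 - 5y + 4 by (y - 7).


Synthetic division with c = 7. Coefficients: 1, -5, -2, -5, 4
Bring down 1.
  1 * 7 = 7; 7 - 5 = 2
  2 * 7 = 14; 14 - 2 = 12
  12 * 7 = 84; 84 - 5 = 79
  79 * 7 = 553; 553 + 4 = 557
Quotient: y^3 + 2y^2 + 12y + 79, Remainder: 557


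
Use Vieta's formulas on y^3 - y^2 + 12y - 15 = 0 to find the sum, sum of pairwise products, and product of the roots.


Monic cubic y^3+by^2+cy+d=0: sum=-b, pairwise sum=c, product=-d.
b=-1, c=12, d=-15
r1+r2+r3 = 1
r1r2+r1r3+r2r3 = 12
r1r2r3 = 15


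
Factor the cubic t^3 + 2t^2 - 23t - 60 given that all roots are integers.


Try integer roots (divisors of -60). t=-4: p(-4)=0.
Divide out (t + 4): quotient is t^2 - 2t - 15.
Factor the quadratic: (t - 5)(t + 3)
Result: (t + 4)(t - 5)(t + 3)


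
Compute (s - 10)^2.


Expand (s - 10)^2 by repeated multiplication:
= s^2 - 20s + 100


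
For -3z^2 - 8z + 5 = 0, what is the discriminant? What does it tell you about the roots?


D = b^2 - 4ac = (-8)^2 - 4(-3)(5) = 64 + 60 = 124
Since D > 0: two distinct irrational roots


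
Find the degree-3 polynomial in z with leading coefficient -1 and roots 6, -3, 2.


p(z) = -(z - 6)(z + 3)(z - 2)
Expand: -z^3 + 5z^2 + 12z - 36


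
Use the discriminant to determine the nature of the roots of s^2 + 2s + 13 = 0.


D = b^2 - 4ac = (2)^2 - 4(1)(13) = 4 - 52 = -48
Since D < 0: two complex conjugate roots (no real roots)


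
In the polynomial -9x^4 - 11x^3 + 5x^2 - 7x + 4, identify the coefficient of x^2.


Read off the coefficient of x^2: 5


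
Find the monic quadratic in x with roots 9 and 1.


p(x) = (x - 9)(x - 1)
Expand: x^2 - 10x + 9


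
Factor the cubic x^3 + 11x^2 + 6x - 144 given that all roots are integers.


Try integer roots (divisors of -144). x=-8: p(-8)=0.
Divide out (x + 8): quotient is x^2 + 3x - 18.
Factor the quadratic: (x - 3)(x + 6)
Result: (x + 8)(x - 3)(x + 6)


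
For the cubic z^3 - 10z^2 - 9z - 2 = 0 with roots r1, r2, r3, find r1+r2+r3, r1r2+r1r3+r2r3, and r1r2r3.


Monic cubic z^3+bz^2+cz+d=0: sum=-b, pairwise sum=c, product=-d.
b=-10, c=-9, d=-2
r1+r2+r3 = 10
r1r2+r1r3+r2r3 = -9
r1r2r3 = 2


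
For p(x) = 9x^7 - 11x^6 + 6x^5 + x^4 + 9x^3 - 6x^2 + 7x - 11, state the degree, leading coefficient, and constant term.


Highest power of x is 7, with coefficient 9. Constant term is -11.
Degree = 7, leading coefficient = 9, constant term = -11
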